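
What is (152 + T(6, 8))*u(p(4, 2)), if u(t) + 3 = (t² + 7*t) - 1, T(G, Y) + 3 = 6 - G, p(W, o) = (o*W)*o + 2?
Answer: 66454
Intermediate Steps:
p(W, o) = 2 + W*o² (p(W, o) = (W*o)*o + 2 = W*o² + 2 = 2 + W*o²)
T(G, Y) = 3 - G (T(G, Y) = -3 + (6 - G) = 3 - G)
u(t) = -4 + t² + 7*t (u(t) = -3 + ((t² + 7*t) - 1) = -3 + (-1 + t² + 7*t) = -4 + t² + 7*t)
(152 + T(6, 8))*u(p(4, 2)) = (152 + (3 - 1*6))*(-4 + (2 + 4*2²)² + 7*(2 + 4*2²)) = (152 + (3 - 6))*(-4 + (2 + 4*4)² + 7*(2 + 4*4)) = (152 - 3)*(-4 + (2 + 16)² + 7*(2 + 16)) = 149*(-4 + 18² + 7*18) = 149*(-4 + 324 + 126) = 149*446 = 66454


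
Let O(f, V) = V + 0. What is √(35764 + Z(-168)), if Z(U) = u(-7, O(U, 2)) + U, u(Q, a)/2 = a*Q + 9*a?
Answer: 6*√989 ≈ 188.69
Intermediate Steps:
O(f, V) = V
u(Q, a) = 18*a + 2*Q*a (u(Q, a) = 2*(a*Q + 9*a) = 2*(Q*a + 9*a) = 2*(9*a + Q*a) = 18*a + 2*Q*a)
Z(U) = 8 + U (Z(U) = 2*2*(9 - 7) + U = 2*2*2 + U = 8 + U)
√(35764 + Z(-168)) = √(35764 + (8 - 168)) = √(35764 - 160) = √35604 = 6*√989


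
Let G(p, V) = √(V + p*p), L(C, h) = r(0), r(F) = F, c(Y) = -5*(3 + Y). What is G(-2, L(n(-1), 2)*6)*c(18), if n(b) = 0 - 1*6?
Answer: -210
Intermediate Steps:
c(Y) = -15 - 5*Y
n(b) = -6 (n(b) = 0 - 6 = -6)
L(C, h) = 0
G(p, V) = √(V + p²)
G(-2, L(n(-1), 2)*6)*c(18) = √(0*6 + (-2)²)*(-15 - 5*18) = √(0 + 4)*(-15 - 90) = √4*(-105) = 2*(-105) = -210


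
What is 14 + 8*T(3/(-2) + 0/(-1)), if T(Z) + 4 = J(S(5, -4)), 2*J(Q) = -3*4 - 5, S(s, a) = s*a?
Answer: -86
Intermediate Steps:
S(s, a) = a*s
J(Q) = -17/2 (J(Q) = (-3*4 - 5)/2 = (-12 - 5)/2 = (½)*(-17) = -17/2)
T(Z) = -25/2 (T(Z) = -4 - 17/2 = -25/2)
14 + 8*T(3/(-2) + 0/(-1)) = 14 + 8*(-25/2) = 14 - 100 = -86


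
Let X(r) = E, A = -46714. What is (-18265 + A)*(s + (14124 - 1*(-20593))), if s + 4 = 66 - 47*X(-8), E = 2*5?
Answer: -2229364511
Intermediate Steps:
E = 10
X(r) = 10
s = -408 (s = -4 + (66 - 47*10) = -4 + (66 - 470) = -4 - 404 = -408)
(-18265 + A)*(s + (14124 - 1*(-20593))) = (-18265 - 46714)*(-408 + (14124 - 1*(-20593))) = -64979*(-408 + (14124 + 20593)) = -64979*(-408 + 34717) = -64979*34309 = -2229364511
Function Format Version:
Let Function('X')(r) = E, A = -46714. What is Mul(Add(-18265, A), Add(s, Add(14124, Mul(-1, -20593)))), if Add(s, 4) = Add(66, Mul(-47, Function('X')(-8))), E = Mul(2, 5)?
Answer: -2229364511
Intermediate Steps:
E = 10
Function('X')(r) = 10
s = -408 (s = Add(-4, Add(66, Mul(-47, 10))) = Add(-4, Add(66, -470)) = Add(-4, -404) = -408)
Mul(Add(-18265, A), Add(s, Add(14124, Mul(-1, -20593)))) = Mul(Add(-18265, -46714), Add(-408, Add(14124, Mul(-1, -20593)))) = Mul(-64979, Add(-408, Add(14124, 20593))) = Mul(-64979, Add(-408, 34717)) = Mul(-64979, 34309) = -2229364511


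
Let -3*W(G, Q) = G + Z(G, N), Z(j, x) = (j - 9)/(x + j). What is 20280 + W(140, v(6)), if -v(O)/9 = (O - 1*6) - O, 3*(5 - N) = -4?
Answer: 26646907/1317 ≈ 20233.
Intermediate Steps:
N = 19/3 (N = 5 - ⅓*(-4) = 5 + 4/3 = 19/3 ≈ 6.3333)
Z(j, x) = (-9 + j)/(j + x)
v(O) = 54 (v(O) = -9*((O - 1*6) - O) = -9*((O - 6) - O) = -9*((-6 + O) - O) = -9*(-6) = 54)
W(G, Q) = -G/3 - (-9 + G)/(3*(19/3 + G)) (W(G, Q) = -(G + (-9 + G)/(G + 19/3))/3 = -(G + (-9 + G)/(19/3 + G))/3 = -G/3 - (-9 + G)/(3*(19/3 + G)))
20280 + W(140, v(6)) = 20280 + (27 - 22*140 - 3*140²)/(3*(19 + 3*140)) = 20280 + (27 - 3080 - 3*19600)/(3*(19 + 420)) = 20280 + (⅓)*(27 - 3080 - 58800)/439 = 20280 + (⅓)*(1/439)*(-61853) = 20280 - 61853/1317 = 26646907/1317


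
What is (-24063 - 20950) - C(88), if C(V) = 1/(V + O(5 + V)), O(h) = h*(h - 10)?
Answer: -351416492/7807 ≈ -45013.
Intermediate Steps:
O(h) = h*(-10 + h)
C(V) = 1/(V + (-5 + V)*(5 + V)) (C(V) = 1/(V + (5 + V)*(-10 + (5 + V))) = 1/(V + (5 + V)*(-5 + V)) = 1/(V + (-5 + V)*(5 + V)))
(-24063 - 20950) - C(88) = (-24063 - 20950) - 1/(-25 + 88 + 88**2) = -45013 - 1/(-25 + 88 + 7744) = -45013 - 1/7807 = -351416492/7807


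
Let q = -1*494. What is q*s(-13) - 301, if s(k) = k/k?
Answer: -795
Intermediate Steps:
q = -494
s(k) = 1
q*s(-13) - 301 = -494*1 - 301 = -494 - 301 = -795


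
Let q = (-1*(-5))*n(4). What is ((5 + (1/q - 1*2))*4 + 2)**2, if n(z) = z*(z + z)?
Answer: 314721/1600 ≈ 196.70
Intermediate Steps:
n(z) = 2*z**2 (n(z) = z*(2*z) = 2*z**2)
q = 160 (q = (-1*(-5))*(2*4**2) = 5*(2*16) = 5*32 = 160)
((5 + (1/q - 1*2))*4 + 2)**2 = ((5 + (1/160 - 1*2))*4 + 2)**2 = ((5 + (1/160 - 2))*4 + 2)**2 = ((5 - 319/160)*4 + 2)**2 = ((481/160)*4 + 2)**2 = (481/40 + 2)**2 = (561/40)**2 = 314721/1600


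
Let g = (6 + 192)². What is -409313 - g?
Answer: -448517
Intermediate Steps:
g = 39204 (g = 198² = 39204)
-409313 - g = -409313 - 1*39204 = -409313 - 39204 = -448517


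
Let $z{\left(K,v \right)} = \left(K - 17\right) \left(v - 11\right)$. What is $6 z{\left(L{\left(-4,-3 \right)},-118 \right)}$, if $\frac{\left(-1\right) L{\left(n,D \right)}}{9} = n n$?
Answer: $124614$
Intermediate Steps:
$L{\left(n,D \right)} = - 9 n^{2}$ ($L{\left(n,D \right)} = - 9 n n = - 9 n^{2}$)
$z{\left(K,v \right)} = \left(-17 + K\right) \left(-11 + v\right)$
$6 z{\left(L{\left(-4,-3 \right)},-118 \right)} = 6 \left(187 - -2006 - 11 \left(- 9 \left(-4\right)^{2}\right) + - 9 \left(-4\right)^{2} \left(-118\right)\right) = 6 \left(187 + 2006 - 11 \left(\left(-9\right) 16\right) + \left(-9\right) 16 \left(-118\right)\right) = 6 \left(187 + 2006 - -1584 - -16992\right) = 6 \left(187 + 2006 + 1584 + 16992\right) = 6 \cdot 20769 = 124614$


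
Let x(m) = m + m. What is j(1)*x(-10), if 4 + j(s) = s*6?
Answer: -40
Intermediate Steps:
j(s) = -4 + 6*s (j(s) = -4 + s*6 = -4 + 6*s)
x(m) = 2*m
j(1)*x(-10) = (-4 + 6*1)*(2*(-10)) = (-4 + 6)*(-20) = 2*(-20) = -40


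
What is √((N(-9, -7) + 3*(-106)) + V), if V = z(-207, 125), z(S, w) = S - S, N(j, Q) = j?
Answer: I*√327 ≈ 18.083*I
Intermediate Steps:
z(S, w) = 0
V = 0
√((N(-9, -7) + 3*(-106)) + V) = √((-9 + 3*(-106)) + 0) = √((-9 - 318) + 0) = √(-327 + 0) = √(-327) = I*√327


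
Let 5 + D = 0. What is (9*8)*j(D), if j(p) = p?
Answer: -360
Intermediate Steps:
D = -5 (D = -5 + 0 = -5)
(9*8)*j(D) = (9*8)*(-5) = 72*(-5) = -360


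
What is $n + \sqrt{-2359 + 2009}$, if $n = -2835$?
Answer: $-2835 + 5 i \sqrt{14} \approx -2835.0 + 18.708 i$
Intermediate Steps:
$n + \sqrt{-2359 + 2009} = -2835 + \sqrt{-2359 + 2009} = -2835 + \sqrt{-350} = -2835 + 5 i \sqrt{14}$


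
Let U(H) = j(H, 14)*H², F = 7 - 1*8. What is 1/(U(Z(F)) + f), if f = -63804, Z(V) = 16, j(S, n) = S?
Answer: -1/59708 ≈ -1.6748e-5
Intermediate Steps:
F = -1 (F = 7 - 8 = -1)
U(H) = H³ (U(H) = H*H² = H³)
1/(U(Z(F)) + f) = 1/(16³ - 63804) = 1/(4096 - 63804) = 1/(-59708) = -1/59708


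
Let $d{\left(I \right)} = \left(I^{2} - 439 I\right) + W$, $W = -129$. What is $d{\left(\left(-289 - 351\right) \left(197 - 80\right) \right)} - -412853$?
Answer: $5640299444$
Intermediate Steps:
$d{\left(I \right)} = -129 + I^{2} - 439 I$ ($d{\left(I \right)} = \left(I^{2} - 439 I\right) - 129 = -129 + I^{2} - 439 I$)
$d{\left(\left(-289 - 351\right) \left(197 - 80\right) \right)} - -412853 = \left(-129 + \left(\left(-289 - 351\right) \left(197 - 80\right)\right)^{2} - 439 \left(-289 - 351\right) \left(197 - 80\right)\right) - -412853 = \left(-129 + \left(\left(-640\right) 117\right)^{2} - 439 \left(\left(-640\right) 117\right)\right) + 412853 = \left(-129 + \left(-74880\right)^{2} - -32872320\right) + 412853 = \left(-129 + 5607014400 + 32872320\right) + 412853 = 5639886591 + 412853 = 5640299444$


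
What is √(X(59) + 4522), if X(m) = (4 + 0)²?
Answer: √4538 ≈ 67.365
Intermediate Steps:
X(m) = 16 (X(m) = 4² = 16)
√(X(59) + 4522) = √(16 + 4522) = √4538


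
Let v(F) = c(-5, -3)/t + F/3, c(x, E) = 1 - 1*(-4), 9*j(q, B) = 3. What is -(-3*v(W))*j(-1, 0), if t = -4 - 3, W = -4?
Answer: -43/21 ≈ -2.0476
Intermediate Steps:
j(q, B) = ⅓ (j(q, B) = (⅑)*3 = ⅓)
t = -7
c(x, E) = 5 (c(x, E) = 1 + 4 = 5)
v(F) = -5/7 + F/3 (v(F) = 5/(-7) + F/3 = 5*(-⅐) + F*(⅓) = -5/7 + F/3)
-(-3*v(W))*j(-1, 0) = -(-3*(-5/7 + (⅓)*(-4)))/3 = -(-3*(-5/7 - 4/3))/3 = -(-3*(-43/21))/3 = -43/(7*3) = -1*43/21 = -43/21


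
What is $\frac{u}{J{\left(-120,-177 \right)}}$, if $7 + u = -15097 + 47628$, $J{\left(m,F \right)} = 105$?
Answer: $\frac{32524}{105} \approx 309.75$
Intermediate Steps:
$u = 32524$ ($u = -7 + \left(-15097 + 47628\right) = -7 + 32531 = 32524$)
$\frac{u}{J{\left(-120,-177 \right)}} = \frac{32524}{105}$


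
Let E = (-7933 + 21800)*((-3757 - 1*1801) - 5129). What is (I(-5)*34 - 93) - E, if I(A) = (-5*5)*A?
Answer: 148200786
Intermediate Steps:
I(A) = -25*A
E = -148196629 (E = 13867*((-3757 - 1801) - 5129) = 13867*(-5558 - 5129) = 13867*(-10687) = -148196629)
(I(-5)*34 - 93) - E = (-25*(-5)*34 - 93) - 1*(-148196629) = (125*34 - 93) + 148196629 = (4250 - 93) + 148196629 = 4157 + 148196629 = 148200786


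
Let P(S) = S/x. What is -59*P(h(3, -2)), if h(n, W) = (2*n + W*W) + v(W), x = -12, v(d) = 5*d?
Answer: 0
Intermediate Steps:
h(n, W) = W² + 2*n + 5*W (h(n, W) = (2*n + W*W) + 5*W = (2*n + W²) + 5*W = (W² + 2*n) + 5*W = W² + 2*n + 5*W)
P(S) = -S/12 (P(S) = S/(-12) = S*(-1/12) = -S/12)
-59*P(h(3, -2)) = -(-59)*((-2)² + 2*3 + 5*(-2))/12 = -(-59)*(4 + 6 - 10)/12 = -(-59)*0/12 = -59*0 = 0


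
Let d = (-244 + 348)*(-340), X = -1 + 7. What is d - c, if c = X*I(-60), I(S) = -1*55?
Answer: -35030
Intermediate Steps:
I(S) = -55
X = 6
d = -35360 (d = 104*(-340) = -35360)
c = -330 (c = 6*(-55) = -330)
d - c = -35360 - 1*(-330) = -35360 + 330 = -35030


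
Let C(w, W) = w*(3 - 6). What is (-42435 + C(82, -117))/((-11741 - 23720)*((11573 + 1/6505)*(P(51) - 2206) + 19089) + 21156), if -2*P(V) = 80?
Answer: -92546635/1997163803355577 ≈ -4.6339e-8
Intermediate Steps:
C(w, W) = -3*w (C(w, W) = w*(-3) = -3*w)
P(V) = -40 (P(V) = -½*80 = -40)
(-42435 + C(82, -117))/((-11741 - 23720)*((11573 + 1/6505)*(P(51) - 2206) + 19089) + 21156) = (-42435 - 3*82)/((-11741 - 23720)*((11573 + 1/6505)*(-40 - 2206) + 19089) + 21156) = (-42435 - 246)/(-35461*((11573 + 1/6505)*(-2246) + 19089) + 21156) = -42681/(-35461*((75282366/6505)*(-2246) + 19089) + 21156) = -42681/(-35461*(-169084194036/6505 + 19089) + 21156) = -42681/(-35461*(-168960020091/6505) + 21156) = -42681/(5991491272446951/6505 + 21156) = -42681/5991491410066731/6505 = -42681*6505/5991491410066731 = -92546635/1997163803355577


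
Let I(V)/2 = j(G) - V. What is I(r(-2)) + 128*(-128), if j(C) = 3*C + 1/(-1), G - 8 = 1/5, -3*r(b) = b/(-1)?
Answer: -245032/15 ≈ -16335.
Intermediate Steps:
r(b) = b/3 (r(b) = -b/(3*(-1)) = -b*(-1)/3 = -(-1)*b/3 = b/3)
G = 41/5 (G = 8 + 1/5 = 8 + ⅕ = 41/5 ≈ 8.2000)
j(C) = -1 + 3*C (j(C) = 3*C - 1 = -1 + 3*C)
I(V) = 236/5 - 2*V (I(V) = 2*((-1 + 3*(41/5)) - V) = 2*((-1 + 123/5) - V) = 2*(118/5 - V) = 236/5 - 2*V)
I(r(-2)) + 128*(-128) = (236/5 - 2*(-2)/3) + 128*(-128) = (236/5 - 2*(-⅔)) - 16384 = (236/5 + 4/3) - 16384 = 728/15 - 16384 = -245032/15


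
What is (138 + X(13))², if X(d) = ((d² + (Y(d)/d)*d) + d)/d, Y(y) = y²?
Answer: 27225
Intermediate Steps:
X(d) = (d + 2*d²)/d (X(d) = ((d² + (d²/d)*d) + d)/d = ((d² + d*d) + d)/d = ((d² + d²) + d)/d = (2*d² + d)/d = (d + 2*d²)/d)
(138 + X(13))² = (138 + (1 + 2*13))² = (138 + (1 + 26))² = (138 + 27)² = 165² = 27225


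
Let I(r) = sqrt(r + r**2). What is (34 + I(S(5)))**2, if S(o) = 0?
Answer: 1156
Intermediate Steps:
(34 + I(S(5)))**2 = (34 + sqrt(0*(1 + 0)))**2 = (34 + sqrt(0*1))**2 = (34 + sqrt(0))**2 = (34 + 0)**2 = 34**2 = 1156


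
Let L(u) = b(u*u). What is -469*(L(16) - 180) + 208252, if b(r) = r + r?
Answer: 52544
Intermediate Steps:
b(r) = 2*r
L(u) = 2*u² (L(u) = 2*(u*u) = 2*u²)
-469*(L(16) - 180) + 208252 = -469*(2*16² - 180) + 208252 = -469*(2*256 - 180) + 208252 = -469*(512 - 180) + 208252 = -469*332 + 208252 = -155708 + 208252 = 52544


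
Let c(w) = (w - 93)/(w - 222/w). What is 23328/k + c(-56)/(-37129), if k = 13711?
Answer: 1261916517292/741723322583 ≈ 1.7013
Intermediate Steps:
c(w) = (-93 + w)/(w - 222/w)
23328/k + c(-56)/(-37129) = 23328/13711 - 56*(-93 - 56)/(-222 + (-56)²)/(-37129) = 23328*(1/13711) - 56*(-149)/(-222 + 3136)*(-1/37129) = 23328/13711 - 56*(-149)/2914*(-1/37129) = 23328/13711 - 56*1/2914*(-149)*(-1/37129) = 23328/13711 + (4172/1457)*(-1/37129) = 23328/13711 - 4172/54096953 = 1261916517292/741723322583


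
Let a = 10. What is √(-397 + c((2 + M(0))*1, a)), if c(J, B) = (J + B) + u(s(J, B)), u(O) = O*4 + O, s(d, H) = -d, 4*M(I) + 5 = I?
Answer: I*√390 ≈ 19.748*I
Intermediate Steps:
M(I) = -5/4 + I/4
u(O) = 5*O (u(O) = 4*O + O = 5*O)
c(J, B) = B - 4*J (c(J, B) = (J + B) + 5*(-J) = (B + J) - 5*J = B - 4*J)
√(-397 + c((2 + M(0))*1, a)) = √(-397 + (10 - 4*(2 + (-5/4 + (¼)*0)))) = √(-397 + (10 - 4*(2 + (-5/4 + 0)))) = √(-397 + (10 - 4*(2 - 5/4))) = √(-397 + (10 - 3)) = √(-397 + 7) = √(-390) = I*√390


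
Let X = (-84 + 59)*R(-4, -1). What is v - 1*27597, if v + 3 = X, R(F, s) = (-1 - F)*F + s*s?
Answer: -27325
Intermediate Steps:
R(F, s) = s² + F*(-1 - F) (R(F, s) = F*(-1 - F) + s² = s² + F*(-1 - F))
X = 275 (X = (-84 + 59)*((-1)² - 1*(-4) - 1*(-4)²) = -25*(1 + 4 - 1*16) = -25*(1 + 4 - 16) = -25*(-11) = 275)
v = 272 (v = -3 + 275 = 272)
v - 1*27597 = 272 - 1*27597 = 272 - 27597 = -27325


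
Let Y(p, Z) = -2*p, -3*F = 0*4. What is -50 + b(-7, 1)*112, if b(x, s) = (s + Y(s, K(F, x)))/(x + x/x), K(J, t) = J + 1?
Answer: -94/3 ≈ -31.333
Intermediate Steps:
F = 0 (F = -0*4 = -1/3*0 = 0)
K(J, t) = 1 + J
b(x, s) = -s/(1 + x) (b(x, s) = (s - 2*s)/(x + x/x) = (-s)/(x + 1) = (-s)/(1 + x) = -s/(1 + x))
-50 + b(-7, 1)*112 = -50 - 1*1/(1 - 7)*112 = -50 - 1*1/(-6)*112 = -50 - 1*1*(-1/6)*112 = -50 + (1/6)*112 = -50 + 56/3 = -94/3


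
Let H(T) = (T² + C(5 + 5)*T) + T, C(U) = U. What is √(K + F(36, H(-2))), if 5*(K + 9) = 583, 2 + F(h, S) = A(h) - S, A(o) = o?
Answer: √3990/5 ≈ 12.633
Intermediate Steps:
H(T) = T² + 11*T (H(T) = (T² + (5 + 5)*T) + T = (T² + 10*T) + T = T² + 11*T)
F(h, S) = -2 + h - S (F(h, S) = -2 + (h - S) = -2 + h - S)
K = 538/5 (K = -9 + (⅕)*583 = -9 + 583/5 = 538/5 ≈ 107.60)
√(K + F(36, H(-2))) = √(538/5 + (-2 + 36 - (-2)*(11 - 2))) = √(538/5 + (-2 + 36 - (-2)*9)) = √(538/5 + (-2 + 36 - 1*(-18))) = √(538/5 + (-2 + 36 + 18)) = √(538/5 + 52) = √(798/5) = √3990/5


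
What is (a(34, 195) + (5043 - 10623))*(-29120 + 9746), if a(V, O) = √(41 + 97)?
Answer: 108106920 - 19374*√138 ≈ 1.0788e+8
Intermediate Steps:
a(V, O) = √138
(a(34, 195) + (5043 - 10623))*(-29120 + 9746) = (√138 + (5043 - 10623))*(-29120 + 9746) = (√138 - 5580)*(-19374) = (-5580 + √138)*(-19374) = 108106920 - 19374*√138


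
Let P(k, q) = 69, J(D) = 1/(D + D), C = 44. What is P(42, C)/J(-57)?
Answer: -7866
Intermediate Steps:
J(D) = 1/(2*D)
P(42, C)/J(-57) = 69/(((½)/(-57))) = 69/(((½)*(-1/57))) = 69/(-1/114) = 69*(-114) = -7866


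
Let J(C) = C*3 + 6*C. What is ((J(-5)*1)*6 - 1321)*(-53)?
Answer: 84323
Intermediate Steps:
J(C) = 9*C (J(C) = 3*C + 6*C = 9*C)
((J(-5)*1)*6 - 1321)*(-53) = (((9*(-5))*1)*6 - 1321)*(-53) = (-45*1*6 - 1321)*(-53) = (-45*6 - 1321)*(-53) = (-270 - 1321)*(-53) = -1591*(-53) = 84323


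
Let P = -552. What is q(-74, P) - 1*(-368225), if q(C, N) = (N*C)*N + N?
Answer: -22180423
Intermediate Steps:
q(C, N) = N + C*N² (q(C, N) = (C*N)*N + N = C*N² + N = N + C*N²)
q(-74, P) - 1*(-368225) = -552*(1 - 74*(-552)) - 1*(-368225) = -552*(1 + 40848) + 368225 = -552*40849 + 368225 = -22548648 + 368225 = -22180423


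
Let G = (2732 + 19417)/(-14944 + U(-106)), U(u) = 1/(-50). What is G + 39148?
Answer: 423917642/10829 ≈ 39147.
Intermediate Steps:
U(u) = -1/50
G = -16050/10829 (G = (2732 + 19417)/(-14944 - 1/50) = 22149/(-747201/50) = 22149*(-50/747201) = -16050/10829 ≈ -1.4821)
G + 39148 = -16050/10829 + 39148 = 423917642/10829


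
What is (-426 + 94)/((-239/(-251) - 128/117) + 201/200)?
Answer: -1949968800/5069767 ≈ -384.63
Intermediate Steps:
(-426 + 94)/((-239/(-251) - 128/117) + 201/200) = -332/((-239*(-1/251) - 128*1/117) + 201*(1/200)) = -332/((239/251 - 128/117) + 201/200) = -332/(-4165/29367 + 201/200) = -332/5069767/5873400 = -332*5873400/5069767 = -1949968800/5069767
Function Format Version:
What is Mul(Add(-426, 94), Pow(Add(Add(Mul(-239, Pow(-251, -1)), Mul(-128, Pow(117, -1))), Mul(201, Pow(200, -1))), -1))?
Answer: Rational(-1949968800, 5069767) ≈ -384.63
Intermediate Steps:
Mul(Add(-426, 94), Pow(Add(Add(Mul(-239, Pow(-251, -1)), Mul(-128, Pow(117, -1))), Mul(201, Pow(200, -1))), -1)) = Mul(-332, Pow(Add(Add(Mul(-239, Rational(-1, 251)), Mul(-128, Rational(1, 117))), Mul(201, Rational(1, 200))), -1)) = Mul(-332, Pow(Add(Add(Rational(239, 251), Rational(-128, 117)), Rational(201, 200)), -1)) = Mul(-332, Pow(Add(Rational(-4165, 29367), Rational(201, 200)), -1)) = Mul(-332, Pow(Rational(5069767, 5873400), -1)) = Mul(-332, Rational(5873400, 5069767)) = Rational(-1949968800, 5069767)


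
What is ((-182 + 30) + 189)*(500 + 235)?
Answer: 27195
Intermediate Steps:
((-182 + 30) + 189)*(500 + 235) = (-152 + 189)*735 = 37*735 = 27195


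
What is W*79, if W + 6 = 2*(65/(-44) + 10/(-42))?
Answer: -344203/462 ≈ -745.03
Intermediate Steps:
W = -4357/462 (W = -6 + 2*(65/(-44) + 10/(-42)) = -6 + 2*(65*(-1/44) + 10*(-1/42)) = -6 + 2*(-65/44 - 5/21) = -6 + 2*(-1585/924) = -6 - 1585/462 = -4357/462 ≈ -9.4307)
W*79 = -4357/462*79 = -344203/462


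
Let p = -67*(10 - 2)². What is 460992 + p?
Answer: 456704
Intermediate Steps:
p = -4288 (p = -67*8² = -67*64 = -4288)
460992 + p = 460992 - 4288 = 456704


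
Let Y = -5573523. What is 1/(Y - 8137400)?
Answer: -1/13710923 ≈ -7.2935e-8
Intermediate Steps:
1/(Y - 8137400) = 1/(-5573523 - 8137400) = 1/(-13710923) = -1/13710923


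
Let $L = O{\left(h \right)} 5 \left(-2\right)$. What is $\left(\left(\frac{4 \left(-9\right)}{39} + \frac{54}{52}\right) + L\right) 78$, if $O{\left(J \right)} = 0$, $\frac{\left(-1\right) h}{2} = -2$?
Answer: $9$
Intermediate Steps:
$h = 4$ ($h = \left(-2\right) \left(-2\right) = 4$)
$L = 0$ ($L = 0 \cdot 5 \left(-2\right) = 0 \left(-2\right) = 0$)
$\left(\left(\frac{4 \left(-9\right)}{39} + \frac{54}{52}\right) + L\right) 78 = \left(\left(\frac{4 \left(-9\right)}{39} + \frac{54}{52}\right) + 0\right) 78 = \left(\left(\left(-36\right) \frac{1}{39} + 54 \cdot \frac{1}{52}\right) + 0\right) 78 = \left(\left(- \frac{12}{13} + \frac{27}{26}\right) + 0\right) 78 = \left(\frac{3}{26} + 0\right) 78 = \frac{3}{26} \cdot 78 = 9$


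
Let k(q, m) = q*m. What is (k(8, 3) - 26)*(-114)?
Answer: 228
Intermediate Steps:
k(q, m) = m*q
(k(8, 3) - 26)*(-114) = (3*8 - 26)*(-114) = (24 - 26)*(-114) = -2*(-114) = 228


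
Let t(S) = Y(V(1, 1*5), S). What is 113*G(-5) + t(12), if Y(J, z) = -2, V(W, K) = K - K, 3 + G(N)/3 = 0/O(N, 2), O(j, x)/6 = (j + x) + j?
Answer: -1019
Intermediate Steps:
O(j, x) = 6*x + 12*j (O(j, x) = 6*((j + x) + j) = 6*(x + 2*j) = 6*x + 12*j)
G(N) = -9 (G(N) = -9 + 3*(0/(6*2 + 12*N)) = -9 + 3*(0/(12 + 12*N)) = -9 + 3*0 = -9 + 0 = -9)
V(W, K) = 0
t(S) = -2
113*G(-5) + t(12) = 113*(-9) - 2 = -1017 - 2 = -1019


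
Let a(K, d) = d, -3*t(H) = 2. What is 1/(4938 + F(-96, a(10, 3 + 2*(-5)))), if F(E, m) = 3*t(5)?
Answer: 1/4936 ≈ 0.00020259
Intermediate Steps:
t(H) = -⅔ (t(H) = -⅓*2 = -⅔)
F(E, m) = -2 (F(E, m) = 3*(-⅔) = -2)
1/(4938 + F(-96, a(10, 3 + 2*(-5)))) = 1/(4938 - 2) = 1/4936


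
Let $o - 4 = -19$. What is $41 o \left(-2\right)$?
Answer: $1230$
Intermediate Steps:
$o = -15$ ($o = 4 - 19 = -15$)
$41 o \left(-2\right) = 41 \left(-15\right) \left(-2\right) = \left(-615\right) \left(-2\right) = 1230$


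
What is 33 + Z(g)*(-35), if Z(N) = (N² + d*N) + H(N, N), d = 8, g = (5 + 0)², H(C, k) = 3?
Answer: -28947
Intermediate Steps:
g = 25 (g = 5² = 25)
Z(N) = 3 + N² + 8*N (Z(N) = (N² + 8*N) + 3 = 3 + N² + 8*N)
33 + Z(g)*(-35) = 33 + (3 + 25² + 8*25)*(-35) = 33 + (3 + 625 + 200)*(-35) = 33 + 828*(-35) = 33 - 28980 = -28947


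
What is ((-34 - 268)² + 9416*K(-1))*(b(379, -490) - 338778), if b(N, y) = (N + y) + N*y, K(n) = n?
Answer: -42905903012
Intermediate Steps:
b(N, y) = N + y + N*y
((-34 - 268)² + 9416*K(-1))*(b(379, -490) - 338778) = ((-34 - 268)² + 9416*(-1))*((379 - 490 + 379*(-490)) - 338778) = ((-302)² - 9416)*((379 - 490 - 185710) - 338778) = (91204 - 9416)*(-185821 - 338778) = 81788*(-524599) = -42905903012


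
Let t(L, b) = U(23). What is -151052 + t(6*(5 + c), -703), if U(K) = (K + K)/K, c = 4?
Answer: -151050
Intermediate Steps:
U(K) = 2 (U(K) = (2*K)/K = 2)
t(L, b) = 2
-151052 + t(6*(5 + c), -703) = -151052 + 2 = -151050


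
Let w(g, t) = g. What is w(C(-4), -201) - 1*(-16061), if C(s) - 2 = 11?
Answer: 16074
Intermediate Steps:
C(s) = 13 (C(s) = 2 + 11 = 13)
w(C(-4), -201) - 1*(-16061) = 13 - 1*(-16061) = 13 + 16061 = 16074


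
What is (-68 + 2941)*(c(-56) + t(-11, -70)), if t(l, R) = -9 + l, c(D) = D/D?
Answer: -54587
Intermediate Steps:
c(D) = 1
(-68 + 2941)*(c(-56) + t(-11, -70)) = (-68 + 2941)*(1 + (-9 - 11)) = 2873*(1 - 20) = 2873*(-19) = -54587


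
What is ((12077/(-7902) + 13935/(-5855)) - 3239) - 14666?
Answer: -165715463051/9253242 ≈ -17909.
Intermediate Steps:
((12077/(-7902) + 13935/(-5855)) - 3239) - 14666 = ((12077*(-1/7902) + 13935*(-1/5855)) - 3239) - 14666 = ((-12077/7902 - 2787/1171) - 3239) - 14666 = (-36165041/9253242 - 3239) - 14666 = -30007415879/9253242 - 14666 = -165715463051/9253242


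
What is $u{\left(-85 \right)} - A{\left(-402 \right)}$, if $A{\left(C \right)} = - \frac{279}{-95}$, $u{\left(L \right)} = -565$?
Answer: $- \frac{53954}{95} \approx -567.94$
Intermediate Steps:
$A{\left(C \right)} = \frac{279}{95}$ ($A{\left(C \right)} = \left(-279\right) \left(- \frac{1}{95}\right) = \frac{279}{95}$)
$u{\left(-85 \right)} - A{\left(-402 \right)} = -565 - \frac{279}{95} = - \frac{53954}{95}$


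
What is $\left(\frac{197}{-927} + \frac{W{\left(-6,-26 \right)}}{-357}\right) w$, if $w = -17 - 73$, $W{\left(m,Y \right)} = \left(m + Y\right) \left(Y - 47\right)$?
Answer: $\frac{7452670}{12257} \approx 608.03$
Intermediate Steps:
$W{\left(m,Y \right)} = \left(-47 + Y\right) \left(Y + m\right)$ ($W{\left(m,Y \right)} = \left(Y + m\right) \left(-47 + Y\right) = \left(-47 + Y\right) \left(Y + m\right)$)
$w = -90$
$\left(\frac{197}{-927} + \frac{W{\left(-6,-26 \right)}}{-357}\right) w = \left(\frac{197}{-927} + \frac{\left(-26\right)^{2} - -1222 - -282 - -156}{-357}\right) \left(-90\right) = \left(197 \left(- \frac{1}{927}\right) + \left(676 + 1222 + 282 + 156\right) \left(- \frac{1}{357}\right)\right) \left(-90\right) = \left(- \frac{197}{927} + 2336 \left(- \frac{1}{357}\right)\right) \left(-90\right) = \left(- \frac{197}{927} - \frac{2336}{357}\right) \left(-90\right) = \left(- \frac{745267}{110313}\right) \left(-90\right) = \frac{7452670}{12257}$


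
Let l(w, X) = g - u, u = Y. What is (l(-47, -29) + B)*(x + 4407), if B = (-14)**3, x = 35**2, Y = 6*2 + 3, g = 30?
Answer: -15369728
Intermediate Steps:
Y = 15 (Y = 12 + 3 = 15)
u = 15
x = 1225
l(w, X) = 15 (l(w, X) = 30 - 1*15 = 30 - 15 = 15)
B = -2744
(l(-47, -29) + B)*(x + 4407) = (15 - 2744)*(1225 + 4407) = -2729*5632 = -15369728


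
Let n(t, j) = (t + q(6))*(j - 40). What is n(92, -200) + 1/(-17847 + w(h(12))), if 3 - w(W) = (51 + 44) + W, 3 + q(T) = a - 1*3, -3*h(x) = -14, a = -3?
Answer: -1072313523/53831 ≈ -19920.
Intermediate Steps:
h(x) = 14/3 (h(x) = -1/3*(-14) = 14/3)
q(T) = -9 (q(T) = -3 + (-3 - 1*3) = -3 + (-3 - 3) = -3 - 6 = -9)
w(W) = -92 - W (w(W) = 3 - ((51 + 44) + W) = 3 - (95 + W) = 3 + (-95 - W) = -92 - W)
n(t, j) = (-40 + j)*(-9 + t) (n(t, j) = (t - 9)*(j - 40) = (-9 + t)*(-40 + j) = (-40 + j)*(-9 + t))
n(92, -200) + 1/(-17847 + w(h(12))) = (360 - 40*92 - 9*(-200) - 200*92) + 1/(-17847 + (-92 - 1*14/3)) = (360 - 3680 + 1800 - 18400) + 1/(-17847 + (-92 - 14/3)) = -19920 + 1/(-17847 - 290/3) = -19920 + 1/(-53831/3) = -19920 - 3/53831 = -1072313523/53831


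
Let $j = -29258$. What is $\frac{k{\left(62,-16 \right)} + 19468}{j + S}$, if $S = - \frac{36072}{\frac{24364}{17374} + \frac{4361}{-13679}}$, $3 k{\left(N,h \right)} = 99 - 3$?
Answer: $- \frac{418449105750}{1342248121729} \approx -0.31175$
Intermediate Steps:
$k{\left(N,h \right)} = 32$ ($k{\left(N,h \right)} = \frac{99 - 3}{3} = \frac{1}{3} \cdot 96 = 32$)
$S = - \frac{1428805583352}{42917857}$ ($S = - \frac{36072}{24364 \cdot \frac{1}{17374} + 4361 \left(- \frac{1}{13679}\right)} = - \frac{36072}{\frac{12182}{8687} - \frac{4361}{13679}} = - \frac{36072}{\frac{128753571}{118829473}} = \left(-36072\right) \frac{118829473}{128753571} = - \frac{1428805583352}{42917857} \approx -33292.0$)
$\frac{k{\left(62,-16 \right)} + 19468}{j + S} = \frac{32 + 19468}{-29258 - \frac{1428805583352}{42917857}} = \frac{19500}{- \frac{2684496243458}{42917857}} = 19500 \left(- \frac{42917857}{2684496243458}\right) = - \frac{418449105750}{1342248121729}$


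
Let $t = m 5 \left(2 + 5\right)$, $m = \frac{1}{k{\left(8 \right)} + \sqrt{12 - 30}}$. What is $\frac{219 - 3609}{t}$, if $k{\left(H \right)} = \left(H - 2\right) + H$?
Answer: $-1356 - \frac{2034 i \sqrt{2}}{7} \approx -1356.0 - 410.93 i$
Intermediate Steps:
$k{\left(H \right)} = -2 + 2 H$ ($k{\left(H \right)} = \left(-2 + H\right) + H = -2 + 2 H$)
$m = \frac{1}{14 + 3 i \sqrt{2}}$ ($m = \frac{1}{\left(-2 + 2 \cdot 8\right) + \sqrt{12 - 30}} = \frac{1}{\left(-2 + 16\right) + \sqrt{-18}} = \frac{1}{14 + 3 i \sqrt{2}} \approx 0.065421 - 0.019825 i$)
$t = \frac{245}{107} - \frac{105 i \sqrt{2}}{214}$ ($t = \left(\frac{7}{107} - \frac{3 i \sqrt{2}}{214}\right) 5 \left(2 + 5\right) = \left(\frac{7}{107} - \frac{3 i \sqrt{2}}{214}\right) 5 \cdot 7 = \left(\frac{7}{107} - \frac{3 i \sqrt{2}}{214}\right) 35 = \frac{245}{107} - \frac{105 i \sqrt{2}}{214} \approx 2.2897 - 0.69389 i$)
$\frac{219 - 3609}{t} = \frac{219 - 3609}{\frac{245}{107} - \frac{105 i \sqrt{2}}{214}} = - \frac{3390}{\frac{245}{107} - \frac{105 i \sqrt{2}}{214}}$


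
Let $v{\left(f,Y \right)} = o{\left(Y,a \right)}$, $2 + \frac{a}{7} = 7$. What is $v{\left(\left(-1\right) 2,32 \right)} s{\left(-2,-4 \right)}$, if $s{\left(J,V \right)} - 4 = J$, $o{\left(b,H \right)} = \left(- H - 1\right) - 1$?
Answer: $-74$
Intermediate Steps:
$a = 35$ ($a = -14 + 7 \cdot 7 = -14 + 49 = 35$)
$o{\left(b,H \right)} = -2 - H$ ($o{\left(b,H \right)} = \left(-1 - H\right) - 1 = -2 - H$)
$v{\left(f,Y \right)} = -37$ ($v{\left(f,Y \right)} = -2 - 35 = -37$)
$s{\left(J,V \right)} = 4 + J$
$v{\left(\left(-1\right) 2,32 \right)} s{\left(-2,-4 \right)} = - 37 \left(4 - 2\right) = \left(-37\right) 2 = -74$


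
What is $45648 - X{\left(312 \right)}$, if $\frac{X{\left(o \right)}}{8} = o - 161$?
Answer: $44440$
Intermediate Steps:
$X{\left(o \right)} = -1288 + 8 o$ ($X{\left(o \right)} = 8 \left(o - 161\right) = 8 \left(-161 + o\right) = -1288 + 8 o$)
$45648 - X{\left(312 \right)} = 45648 - \left(-1288 + 8 \cdot 312\right) = 45648 - \left(-1288 + 2496\right) = 45648 - 1208 = 44440$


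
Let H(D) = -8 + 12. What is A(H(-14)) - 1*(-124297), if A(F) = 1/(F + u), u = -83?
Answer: 9819462/79 ≈ 1.2430e+5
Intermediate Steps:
H(D) = 4
A(F) = 1/(-83 + F) (A(F) = 1/(F - 83) = 1/(-83 + F))
A(H(-14)) - 1*(-124297) = 1/(-83 + 4) - 1*(-124297) = 1/(-79) + 124297 = -1/79 + 124297 = 9819462/79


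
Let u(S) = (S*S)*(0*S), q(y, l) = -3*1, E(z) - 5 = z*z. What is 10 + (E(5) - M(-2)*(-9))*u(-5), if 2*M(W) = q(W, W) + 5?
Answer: 10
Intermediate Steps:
E(z) = 5 + z**2 (E(z) = 5 + z*z = 5 + z**2)
q(y, l) = -3
M(W) = 1 (M(W) = (-3 + 5)/2 = (1/2)*2 = 1)
u(S) = 0 (u(S) = S**2*0 = 0)
10 + (E(5) - M(-2)*(-9))*u(-5) = 10 + ((5 + 5**2) - (-9))*0 = 10 + ((5 + 25) - 1*(-9))*0 = 10 + (30 + 9)*0 = 10 + 39*0 = 10 + 0 = 10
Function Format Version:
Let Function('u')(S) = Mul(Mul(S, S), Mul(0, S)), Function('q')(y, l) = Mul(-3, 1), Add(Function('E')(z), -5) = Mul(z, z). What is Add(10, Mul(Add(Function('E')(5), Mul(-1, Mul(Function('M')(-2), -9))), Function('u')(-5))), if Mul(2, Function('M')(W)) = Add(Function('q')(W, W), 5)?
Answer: 10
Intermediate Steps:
Function('E')(z) = Add(5, Pow(z, 2)) (Function('E')(z) = Add(5, Mul(z, z)) = Add(5, Pow(z, 2)))
Function('q')(y, l) = -3
Function('M')(W) = 1 (Function('M')(W) = Mul(Rational(1, 2), Add(-3, 5)) = Mul(Rational(1, 2), 2) = 1)
Function('u')(S) = 0 (Function('u')(S) = Mul(Pow(S, 2), 0) = 0)
Add(10, Mul(Add(Function('E')(5), Mul(-1, Mul(Function('M')(-2), -9))), Function('u')(-5))) = Add(10, Mul(Add(Add(5, Pow(5, 2)), Mul(-1, Mul(1, -9))), 0)) = Add(10, Mul(Add(Add(5, 25), Mul(-1, -9)), 0)) = Add(10, Mul(Add(30, 9), 0)) = Add(10, Mul(39, 0)) = Add(10, 0) = 10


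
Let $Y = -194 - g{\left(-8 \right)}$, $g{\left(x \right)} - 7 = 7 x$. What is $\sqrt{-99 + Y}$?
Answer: $2 i \sqrt{61} \approx 15.62 i$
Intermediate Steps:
$g{\left(x \right)} = 7 + 7 x$
$Y = -145$ ($Y = -194 - \left(7 + 7 \left(-8\right)\right) = -194 - \left(7 - 56\right) = -194 - -49 = -194 + 49 = -145$)
$\sqrt{-99 + Y} = \sqrt{-99 - 145} = \sqrt{-244} = 2 i \sqrt{61}$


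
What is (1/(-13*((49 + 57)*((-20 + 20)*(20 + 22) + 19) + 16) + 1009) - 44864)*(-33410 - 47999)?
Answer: 92699873497665/25381 ≈ 3.6523e+9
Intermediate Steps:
(1/(-13*((49 + 57)*((-20 + 20)*(20 + 22) + 19) + 16) + 1009) - 44864)*(-33410 - 47999) = (1/(-13*(106*(0*42 + 19) + 16) + 1009) - 44864)*(-81409) = (1/(-13*(106*(0 + 19) + 16) + 1009) - 44864)*(-81409) = (1/(-13*(106*19 + 16) + 1009) - 44864)*(-81409) = (1/(-13*(2014 + 16) + 1009) - 44864)*(-81409) = (1/(-13*2030 + 1009) - 44864)*(-81409) = (1/(-26390 + 1009) - 44864)*(-81409) = (1/(-25381) - 44864)*(-81409) = (-1/25381 - 44864)*(-81409) = -1138693185/25381*(-81409) = 92699873497665/25381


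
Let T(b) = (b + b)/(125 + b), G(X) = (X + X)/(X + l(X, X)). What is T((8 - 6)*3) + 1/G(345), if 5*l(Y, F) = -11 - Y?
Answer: 220739/451950 ≈ 0.48841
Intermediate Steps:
l(Y, F) = -11/5 - Y/5 (l(Y, F) = (-11 - Y)/5 = -11/5 - Y/5)
G(X) = 2*X/(-11/5 + 4*X/5) (G(X) = (X + X)/(X + (-11/5 - X/5)) = (2*X)/(-11/5 + 4*X/5) = 2*X/(-11/5 + 4*X/5))
T(b) = 2*b/(125 + b) (T(b) = (2*b)/(125 + b) = 2*b/(125 + b))
T((8 - 6)*3) + 1/G(345) = 2*((8 - 6)*3)/(125 + (8 - 6)*3) + 1/(10*345/(-11 + 4*345)) = 2*(2*3)/(125 + 2*3) + 1/(10*345/(-11 + 1380)) = 2*6/(125 + 6) + 1/(10*345/1369) = 2*6/131 + 1/(10*345*(1/1369)) = 2*6*(1/131) + 1/(3450/1369) = 12/131 + 1369/3450 = 220739/451950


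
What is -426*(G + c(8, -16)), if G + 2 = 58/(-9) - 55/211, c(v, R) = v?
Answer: 190138/633 ≈ 300.38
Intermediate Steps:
G = -16531/1899 (G = -2 + (58/(-9) - 55/211) = -2 + (58*(-⅑) - 55*1/211) = -2 + (-58/9 - 55/211) = -2 - 12733/1899 = -16531/1899 ≈ -8.7051)
-426*(G + c(8, -16)) = -426*(-16531/1899 + 8) = -426*(-1339/1899) = 190138/633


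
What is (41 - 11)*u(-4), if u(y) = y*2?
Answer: -240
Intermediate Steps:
u(y) = 2*y
(41 - 11)*u(-4) = (41 - 11)*(2*(-4)) = 30*(-8) = -240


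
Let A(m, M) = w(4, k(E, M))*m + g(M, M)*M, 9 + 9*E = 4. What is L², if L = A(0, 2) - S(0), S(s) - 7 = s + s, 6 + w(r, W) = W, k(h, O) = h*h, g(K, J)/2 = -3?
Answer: 361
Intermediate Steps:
E = -5/9 (E = -1 + (⅑)*4 = -1 + 4/9 = -5/9 ≈ -0.55556)
g(K, J) = -6 (g(K, J) = 2*(-3) = -6)
k(h, O) = h²
w(r, W) = -6 + W
A(m, M) = -6*M - 461*m/81 (A(m, M) = (-6 + (-5/9)²)*m - 6*M = (-6 + 25/81)*m - 6*M = -461*m/81 - 6*M = -6*M - 461*m/81)
S(s) = 7 + 2*s (S(s) = 7 + (s + s) = 7 + 2*s)
L = -19 (L = (-6*2 - 461/81*0) - (7 + 2*0) = (-12 + 0) - (7 + 0) = -12 - 1*7 = -12 - 7 = -19)
L² = (-19)² = 361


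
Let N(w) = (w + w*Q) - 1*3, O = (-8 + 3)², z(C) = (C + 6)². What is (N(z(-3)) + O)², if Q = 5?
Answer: 5776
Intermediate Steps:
z(C) = (6 + C)²
O = 25 (O = (-5)² = 25)
N(w) = -3 + 6*w (N(w) = (w + w*5) - 1*3 = (w + 5*w) - 3 = 6*w - 3 = -3 + 6*w)
(N(z(-3)) + O)² = ((-3 + 6*(6 - 3)²) + 25)² = ((-3 + 6*3²) + 25)² = ((-3 + 6*9) + 25)² = ((-3 + 54) + 25)² = (51 + 25)² = 76² = 5776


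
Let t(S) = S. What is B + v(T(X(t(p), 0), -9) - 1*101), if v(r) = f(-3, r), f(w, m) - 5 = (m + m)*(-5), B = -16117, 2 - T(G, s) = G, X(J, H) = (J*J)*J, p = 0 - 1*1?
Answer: -15132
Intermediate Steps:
p = -1 (p = 0 - 1 = -1)
X(J, H) = J**3 (X(J, H) = J**2*J = J**3)
T(G, s) = 2 - G
f(w, m) = 5 - 10*m (f(w, m) = 5 + (m + m)*(-5) = 5 + (2*m)*(-5) = 5 - 10*m)
v(r) = 5 - 10*r
B + v(T(X(t(p), 0), -9) - 1*101) = -16117 + (5 - 10*((2 - 1*(-1)**3) - 1*101)) = -16117 + (5 - 10*((2 - 1*(-1)) - 101)) = -16117 + (5 - 10*((2 + 1) - 101)) = -16117 + (5 - 10*(3 - 101)) = -16117 + (5 - 10*(-98)) = -16117 + (5 + 980) = -16117 + 985 = -15132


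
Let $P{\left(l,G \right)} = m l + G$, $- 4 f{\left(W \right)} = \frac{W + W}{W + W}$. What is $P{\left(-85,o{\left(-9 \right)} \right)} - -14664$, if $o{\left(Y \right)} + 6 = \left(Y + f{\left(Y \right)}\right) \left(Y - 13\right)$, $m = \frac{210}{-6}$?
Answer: $\frac{35673}{2} \approx 17837.0$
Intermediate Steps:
$f{\left(W \right)} = - \frac{1}{4}$ ($f{\left(W \right)} = - \frac{\left(W + W\right) \frac{1}{W + W}}{4} = - \frac{2 W \frac{1}{2 W}}{4} = \left(- \frac{1}{4}\right) 1 = - \frac{1}{4}$)
$m = -35$ ($m = 210 \left(- \frac{1}{6}\right) = -35$)
$o{\left(Y \right)} = -6 + \left(-13 + Y\right) \left(- \frac{1}{4} + Y\right)$ ($o{\left(Y \right)} = -6 + \left(Y - \frac{1}{4}\right) \left(Y - 13\right) = -6 + \left(- \frac{1}{4} + Y\right) \left(-13 + Y\right) = -6 + \left(-13 + Y\right) \left(- \frac{1}{4} + Y\right)$)
$P{\left(l,G \right)} = G - 35 l$ ($P{\left(l,G \right)} = - 35 l + G = G - 35 l$)
$P{\left(-85,o{\left(-9 \right)} \right)} - -14664 = \left(\left(- \frac{11}{4} + \left(-9\right)^{2} - - \frac{477}{4}\right) - -2975\right) - -14664 = \left(\left(- \frac{11}{4} + 81 + \frac{477}{4}\right) + 2975\right) + 14664 = \left(\frac{395}{2} + 2975\right) + 14664 = \frac{6345}{2} + 14664 = \frac{35673}{2}$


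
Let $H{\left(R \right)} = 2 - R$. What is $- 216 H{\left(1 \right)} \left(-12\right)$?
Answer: $2592$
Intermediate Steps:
$- 216 H{\left(1 \right)} \left(-12\right) = - 216 \left(2 - 1\right) \left(-12\right) = \left(-216\right) 1 \left(-12\right) = \left(-216\right) \left(-12\right) = 2592$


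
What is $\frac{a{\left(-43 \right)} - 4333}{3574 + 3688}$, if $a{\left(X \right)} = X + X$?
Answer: $- \frac{4419}{7262} \approx -0.60851$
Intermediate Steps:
$a{\left(X \right)} = 2 X$
$\frac{a{\left(-43 \right)} - 4333}{3574 + 3688} = \frac{2 \left(-43\right) - 4333}{3574 + 3688} = \frac{-86 - 4333}{7262} = \left(-4419\right) \frac{1}{7262} = - \frac{4419}{7262}$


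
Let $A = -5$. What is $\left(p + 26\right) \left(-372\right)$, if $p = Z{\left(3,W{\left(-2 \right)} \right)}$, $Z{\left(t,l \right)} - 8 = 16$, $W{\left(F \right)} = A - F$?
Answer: $-18600$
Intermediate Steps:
$W{\left(F \right)} = -5 - F$
$Z{\left(t,l \right)} = 24$ ($Z{\left(t,l \right)} = 8 + 16 = 24$)
$p = 24$
$\left(p + 26\right) \left(-372\right) = \left(24 + 26\right) \left(-372\right) = 50 \left(-372\right) = -18600$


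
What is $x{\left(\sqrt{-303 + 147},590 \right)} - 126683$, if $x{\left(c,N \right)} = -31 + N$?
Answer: $-126124$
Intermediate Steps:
$x{\left(\sqrt{-303 + 147},590 \right)} - 126683 = \left(-31 + 590\right) - 126683 = 559 - 126683 = -126124$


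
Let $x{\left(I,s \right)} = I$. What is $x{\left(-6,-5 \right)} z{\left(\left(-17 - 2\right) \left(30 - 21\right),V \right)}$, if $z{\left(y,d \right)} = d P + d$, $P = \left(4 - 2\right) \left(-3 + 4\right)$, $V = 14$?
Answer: $-252$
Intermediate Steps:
$P = 2$ ($P = 2 \cdot 1 = 2$)
$z{\left(y,d \right)} = 3 d$ ($z{\left(y,d \right)} = d 2 + d = 2 d + d = 3 d$)
$x{\left(-6,-5 \right)} z{\left(\left(-17 - 2\right) \left(30 - 21\right),V \right)} = - 6 \cdot 3 \cdot 14 = \left(-6\right) 42 = -252$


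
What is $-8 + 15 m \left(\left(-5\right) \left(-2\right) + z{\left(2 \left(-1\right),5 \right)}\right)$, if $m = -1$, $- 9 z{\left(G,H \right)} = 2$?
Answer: $- \frac{464}{3} \approx -154.67$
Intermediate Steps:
$z{\left(G,H \right)} = - \frac{2}{9}$ ($z{\left(G,H \right)} = \left(- \frac{1}{9}\right) 2 = - \frac{2}{9}$)
$-8 + 15 m \left(\left(-5\right) \left(-2\right) + z{\left(2 \left(-1\right),5 \right)}\right) = -8 + 15 \left(- (\left(-5\right) \left(-2\right) - \frac{2}{9})\right) = -8 + 15 \left(- (10 - \frac{2}{9})\right) = -8 + 15 \left(\left(-1\right) \frac{88}{9}\right) = -8 + 15 \left(- \frac{88}{9}\right) = -8 - \frac{440}{3} = - \frac{464}{3}$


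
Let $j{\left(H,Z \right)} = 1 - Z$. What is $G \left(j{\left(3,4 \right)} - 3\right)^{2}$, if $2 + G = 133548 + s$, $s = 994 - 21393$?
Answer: $4073292$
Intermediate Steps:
$s = -20399$
$G = 113147$ ($G = -2 + \left(133548 - 20399\right) = -2 + 113149 = 113147$)
$G \left(j{\left(3,4 \right)} - 3\right)^{2} = 113147 \left(\left(1 - 4\right) - 3\right)^{2} = 113147 \left(-3 - 3\right)^{2} = 113147 \left(-6\right)^{2} = 113147 \cdot 36 = 4073292$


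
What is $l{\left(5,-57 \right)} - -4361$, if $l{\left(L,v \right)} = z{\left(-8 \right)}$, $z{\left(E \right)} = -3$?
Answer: $4358$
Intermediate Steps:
$l{\left(L,v \right)} = -3$
$l{\left(5,-57 \right)} - -4361 = -3 - -4361 = -3 + 4361 = 4358$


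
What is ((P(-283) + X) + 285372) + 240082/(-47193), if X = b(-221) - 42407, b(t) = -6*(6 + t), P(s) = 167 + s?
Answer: 11521411745/47193 ≈ 2.4413e+5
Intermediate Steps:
b(t) = -36 - 6*t
X = -41117 (X = (-36 - 6*(-221)) - 42407 = (-36 + 1326) - 42407 = 1290 - 42407 = -41117)
((P(-283) + X) + 285372) + 240082/(-47193) = (((167 - 283) - 41117) + 285372) + 240082/(-47193) = ((-116 - 41117) + 285372) + 240082*(-1/47193) = (-41233 + 285372) - 240082/47193 = 244139 - 240082/47193 = 11521411745/47193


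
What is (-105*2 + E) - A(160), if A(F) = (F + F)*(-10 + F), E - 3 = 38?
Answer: -48169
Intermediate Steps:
E = 41 (E = 3 + 38 = 41)
A(F) = 2*F*(-10 + F) (A(F) = (2*F)*(-10 + F) = 2*F*(-10 + F))
(-105*2 + E) - A(160) = (-105*2 + 41) - 2*160*(-10 + 160) = (-210 + 41) - 2*160*150 = -169 - 1*48000 = -169 - 48000 = -48169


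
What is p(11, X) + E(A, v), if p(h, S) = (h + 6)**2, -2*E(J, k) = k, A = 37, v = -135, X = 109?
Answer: 713/2 ≈ 356.50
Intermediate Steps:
E(J, k) = -k/2
p(h, S) = (6 + h)**2
p(11, X) + E(A, v) = (6 + 11)**2 - 1/2*(-135) = 17**2 + 135/2 = 289 + 135/2 = 713/2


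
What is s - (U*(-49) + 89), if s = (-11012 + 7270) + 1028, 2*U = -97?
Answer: -10359/2 ≈ -5179.5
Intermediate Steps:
U = -97/2 (U = (1/2)*(-97) = -97/2 ≈ -48.500)
s = -2714 (s = -3742 + 1028 = -2714)
s - (U*(-49) + 89) = -2714 - (-97/2*(-49) + 89) = -2714 - (4753/2 + 89) = -2714 - 1*4931/2 = -2714 - 4931/2 = -10359/2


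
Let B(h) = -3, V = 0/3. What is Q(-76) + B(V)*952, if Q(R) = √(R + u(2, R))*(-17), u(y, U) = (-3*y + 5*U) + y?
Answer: -2856 - 34*I*√115 ≈ -2856.0 - 364.61*I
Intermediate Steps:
V = 0 (V = 0*(⅓) = 0)
u(y, U) = -2*y + 5*U
Q(R) = -17*√(-4 + 6*R) (Q(R) = √(R + (-2*2 + 5*R))*(-17) = √(R + (-4 + 5*R))*(-17) = √(-4 + 6*R)*(-17) = -17*√(-4 + 6*R))
Q(-76) + B(V)*952 = -17*√(-4 + 6*(-76)) - 3*952 = -17*√(-4 - 456) - 2856 = -34*I*√115 - 2856 = -2856 - 34*I*√115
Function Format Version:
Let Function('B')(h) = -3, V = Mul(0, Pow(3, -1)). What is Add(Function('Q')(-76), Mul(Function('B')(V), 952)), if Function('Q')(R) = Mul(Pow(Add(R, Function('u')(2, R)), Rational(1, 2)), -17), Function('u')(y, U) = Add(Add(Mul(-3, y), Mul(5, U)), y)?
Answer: Add(-2856, Mul(-34, I, Pow(115, Rational(1, 2)))) ≈ Add(-2856.0, Mul(-364.61, I))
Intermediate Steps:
V = 0 (V = Mul(0, Rational(1, 3)) = 0)
Function('u')(y, U) = Add(Mul(-2, y), Mul(5, U))
Function('Q')(R) = Mul(-17, Pow(Add(-4, Mul(6, R)), Rational(1, 2))) (Function('Q')(R) = Mul(Pow(Add(R, Add(Mul(-2, 2), Mul(5, R))), Rational(1, 2)), -17) = Mul(Pow(Add(R, Add(-4, Mul(5, R))), Rational(1, 2)), -17) = Mul(Pow(Add(-4, Mul(6, R)), Rational(1, 2)), -17) = Mul(-17, Pow(Add(-4, Mul(6, R)), Rational(1, 2))))
Add(Function('Q')(-76), Mul(Function('B')(V), 952)) = Add(Mul(-17, Pow(Add(-4, Mul(6, -76)), Rational(1, 2))), Mul(-3, 952)) = Add(Mul(-17, Pow(Add(-4, -456), Rational(1, 2))), -2856) = Add(Mul(-17, Pow(-460, Rational(1, 2))), -2856) = Add(Mul(-17, Mul(2, I, Pow(115, Rational(1, 2)))), -2856) = Add(Mul(-34, I, Pow(115, Rational(1, 2))), -2856) = Add(-2856, Mul(-34, I, Pow(115, Rational(1, 2))))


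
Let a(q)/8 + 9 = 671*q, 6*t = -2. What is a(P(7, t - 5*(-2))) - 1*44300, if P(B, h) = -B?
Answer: -81948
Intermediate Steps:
t = -⅓ (t = (⅙)*(-2) = -⅓ ≈ -0.33333)
a(q) = -72 + 5368*q (a(q) = -72 + 8*(671*q) = -72 + 5368*q)
a(P(7, t - 5*(-2))) - 1*44300 = (-72 + 5368*(-1*7)) - 1*44300 = (-72 + 5368*(-7)) - 44300 = (-72 - 37576) - 44300 = -37648 - 44300 = -81948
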